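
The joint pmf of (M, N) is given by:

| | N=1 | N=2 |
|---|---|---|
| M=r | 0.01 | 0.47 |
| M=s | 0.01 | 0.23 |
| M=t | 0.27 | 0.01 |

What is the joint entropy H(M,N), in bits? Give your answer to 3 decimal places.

1.709 bits

H(M,N) = −Σ p(x,y)·log₂ p(x,y) over all 6 cells.
  cell (r,1): −0.01·log₂0.01 = 0.0664
  cell (r,2): −0.47·log₂0.47 = 0.5120
  cell (s,1): −0.01·log₂0.01 = 0.0664
  cell (s,2): −0.23·log₂0.23 = 0.4877
  cell (t,1): −0.27·log₂0.27 = 0.5100
  cell (t,2): −0.01·log₂0.01 = 0.0664
Sum = 1.709 bits.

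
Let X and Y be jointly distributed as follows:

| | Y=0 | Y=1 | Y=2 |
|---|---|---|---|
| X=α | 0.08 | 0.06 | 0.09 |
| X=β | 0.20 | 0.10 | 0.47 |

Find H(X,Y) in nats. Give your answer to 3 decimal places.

H(X,Y) = −Σ p(x,y)·ln p(x,y) over all 6 cells.
  cell (α,0): −0.08·ln0.08 = 0.2021
  cell (α,1): −0.06·ln0.06 = 0.1688
  cell (α,2): −0.09·ln0.09 = 0.2167
  cell (β,0): −0.20·ln0.20 = 0.3219
  cell (β,1): −0.10·ln0.10 = 0.2303
  cell (β,2): −0.47·ln0.47 = 0.3549
Sum = 1.495 nats.

1.495 nats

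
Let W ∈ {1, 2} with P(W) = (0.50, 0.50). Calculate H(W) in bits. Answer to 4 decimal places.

1.0000 bits

H(W) = −Σ p·log₂ p.
  −(0.50)·log₂(0.50) = 0.50000
  −(0.50)·log₂(0.50) = 0.50000
Sum: 0.50000 + 0.50000 = 1.0000 bits.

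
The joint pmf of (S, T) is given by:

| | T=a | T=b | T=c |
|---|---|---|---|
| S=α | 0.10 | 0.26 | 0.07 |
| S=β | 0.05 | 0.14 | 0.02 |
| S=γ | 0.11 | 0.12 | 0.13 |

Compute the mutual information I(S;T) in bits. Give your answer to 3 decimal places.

0.071 bits

Marginals: p(S) = (0.4300, 0.2100, 0.3600), p(T) = (0.2600, 0.5200, 0.2200).
I(S;T) = Σ p(x,y)·log₂[p(x,y)/(p(x)p(y))].
  (α,a): 0.10·log₂(0.8945) = -0.0161
  (α,b): 0.26·log₂(1.1628) = 0.0566
  (α,c): 0.07·log₂(0.7400) = -0.0304
  (β,a): 0.05·log₂(0.9158) = -0.0063
  (β,b): 0.14·log₂(1.2821) = 0.0502
  (β,c): 0.02·log₂(0.4329) = -0.0242
  (γ,a): 0.11·log₂(1.1752) = 0.0256
  (γ,b): 0.12·log₂(0.6410) = -0.0770
  (γ,c): 0.13·log₂(1.6414) = 0.0929
Sum = 0.071 bits.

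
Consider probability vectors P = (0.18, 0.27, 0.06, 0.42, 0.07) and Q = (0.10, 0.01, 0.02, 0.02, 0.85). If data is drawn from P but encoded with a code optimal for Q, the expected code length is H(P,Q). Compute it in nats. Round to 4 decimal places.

H(P,Q) = −Σ p·ln q.
  −0.18·ln(0.10) = 0.41447
  −0.27·ln(0.01) = 1.24340
  −0.06·ln(0.02) = 0.23472
  −0.42·ln(0.02) = 1.64305
  −0.07·ln(0.85) = 0.01138
H(P,Q) = 3.5470 nats.

3.5470 nats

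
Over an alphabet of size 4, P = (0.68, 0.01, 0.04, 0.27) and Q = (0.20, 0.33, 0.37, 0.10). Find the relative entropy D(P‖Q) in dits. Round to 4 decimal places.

0.4240 dits

D(P‖Q) = Σ p·log₁₀(p/q).
  0.68·log₁₀(0.68/0.20) = 0.36141
  0.01·log₁₀(0.01/0.33) = -0.01519
  0.04·log₁₀(0.04/0.37) = -0.03865
  0.27·log₁₀(0.27/0.10) = 0.11647
D(P‖Q) = 0.4240 dits.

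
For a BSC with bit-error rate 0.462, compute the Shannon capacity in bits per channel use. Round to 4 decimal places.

Binary symmetric channel: C = 1 − h₂(ε) where h₂ is the binary entropy function.
h₂(0.462) = −0.462·log₂0.462 − 0.538·log₂0.538 = 0.9958.
C = 1 − 0.9958 = 0.0042 bits per channel use.

0.0042 bits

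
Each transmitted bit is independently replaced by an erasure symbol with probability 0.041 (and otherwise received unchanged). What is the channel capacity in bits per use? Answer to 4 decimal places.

Binary erasure channel: capacity C = 1 − ε.
C = 1 − 0.041 = 0.9590 bits per channel use.

0.9590 bits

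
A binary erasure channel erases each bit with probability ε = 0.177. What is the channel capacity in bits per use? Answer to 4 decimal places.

0.8230 bits

Binary erasure channel: capacity C = 1 − ε.
C = 1 − 0.177 = 0.8230 bits per channel use.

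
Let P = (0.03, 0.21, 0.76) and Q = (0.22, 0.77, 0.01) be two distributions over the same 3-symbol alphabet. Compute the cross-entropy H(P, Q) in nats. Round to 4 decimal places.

3.6002 nats

H(P,Q) = −Σ p·ln q.
  −0.03·ln(0.22) = 0.04542
  −0.21·ln(0.77) = 0.05489
  −0.76·ln(0.01) = 3.49993
H(P,Q) = 3.6002 nats.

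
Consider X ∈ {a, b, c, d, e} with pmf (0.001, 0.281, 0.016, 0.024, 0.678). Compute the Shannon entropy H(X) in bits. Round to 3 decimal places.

H(X) = −Σ p·log₂ p.
  −(0.001)·log₂(0.001) = 0.0100
  −(0.281)·log₂(0.281) = 0.5146
  −(0.016)·log₂(0.016) = 0.0955
  −(0.024)·log₂(0.024) = 0.1291
  −(0.678)·log₂(0.678) = 0.3801
Sum: 0.0100 + 0.5146 + 0.0955 + 0.1291 + 0.3801 = 1.129 bits.

1.129 bits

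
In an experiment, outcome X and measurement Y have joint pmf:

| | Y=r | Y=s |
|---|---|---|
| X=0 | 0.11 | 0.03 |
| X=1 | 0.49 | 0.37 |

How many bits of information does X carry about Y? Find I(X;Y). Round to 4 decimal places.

0.0181 bits

Marginals: p(X) = (0.1400, 0.8600), p(Y) = (0.6000, 0.4000).
I(X;Y) = H(X) + H(Y) − H(X,Y).
H(X) = 0.5842, H(Y) = 0.9710, H(X,Y) = 1.5371.
I(X;Y) = 0.5842 + 0.9710 − 1.5371 = 0.0181 bits.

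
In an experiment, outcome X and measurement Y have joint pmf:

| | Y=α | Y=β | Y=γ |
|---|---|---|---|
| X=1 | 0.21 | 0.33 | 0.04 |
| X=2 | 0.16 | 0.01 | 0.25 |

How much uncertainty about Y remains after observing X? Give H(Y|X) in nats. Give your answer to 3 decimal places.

Chain rule: H(Y|X) = H(X,Y) − H(X).
Marginals: p(X) = (0.5800, 0.4200), p(Y) = (0.3700, 0.3400, 0.2900).
H(X,Y) = 1.5082 nats; H(X) = 0.6803 nats.
H(Y|X) = 1.5082 − 0.6803 = 0.828 nats.

0.828 nats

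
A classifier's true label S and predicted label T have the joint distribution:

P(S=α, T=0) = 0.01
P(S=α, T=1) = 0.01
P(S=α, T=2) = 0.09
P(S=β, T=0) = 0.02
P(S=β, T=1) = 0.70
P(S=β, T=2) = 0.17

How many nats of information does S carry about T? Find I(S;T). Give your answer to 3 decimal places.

Marginals: p(S) = (0.1100, 0.8900), p(T) = (0.0300, 0.7100, 0.2600).
I(S;T) = H(S) + H(T) − H(S,T).
H(S) = 0.3465, H(T) = 0.6986, H(S,T) = 0.9380.
I(S;T) = 0.3465 + 0.6986 − 0.9380 = 0.107 nats.

0.107 nats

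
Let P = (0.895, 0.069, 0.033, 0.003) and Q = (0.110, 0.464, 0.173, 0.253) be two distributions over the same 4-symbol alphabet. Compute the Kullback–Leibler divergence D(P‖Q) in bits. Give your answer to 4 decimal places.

D(P‖Q) = Σ p·log₂(p/q).
  0.895·log₂(0.895/0.110) = 2.70682
  0.069·log₂(0.069/0.464) = -0.18971
  0.033·log₂(0.033/0.173) = -0.07888
  0.003·log₂(0.003/0.253) = -0.01919
D(P‖Q) = 2.4190 bits.

2.4190 bits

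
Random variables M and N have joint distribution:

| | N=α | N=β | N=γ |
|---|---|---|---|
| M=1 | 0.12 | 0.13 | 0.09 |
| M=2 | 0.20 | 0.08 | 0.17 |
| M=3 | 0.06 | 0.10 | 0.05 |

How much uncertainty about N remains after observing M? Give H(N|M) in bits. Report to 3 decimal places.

Marginals: p(M) = (0.3400, 0.4500, 0.2100), p(N) = (0.3800, 0.3100, 0.3100).
H(N|M) = Σ p(M) · H(N|M=·).
  M=1: p=0.3400, H(N|M=1) = 1.5682
  M=2: p=0.4500, H(N|M=2) = 1.4935
  M=3: p=0.2100, H(N|M=3) = 1.5190
Weighted sum = 1.524 bits.

1.524 bits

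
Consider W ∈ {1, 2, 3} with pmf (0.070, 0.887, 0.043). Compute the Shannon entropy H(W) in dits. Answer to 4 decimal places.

H(W) = −Σ p·log₁₀ p.
  −(0.070)·log₁₀(0.070) = 0.08084
  −(0.887)·log₁₀(0.887) = 0.04619
  −(0.043)·log₁₀(0.043) = 0.05876
Sum: 0.08084 + 0.04619 + 0.05876 = 0.1858 dits.

0.1858 dits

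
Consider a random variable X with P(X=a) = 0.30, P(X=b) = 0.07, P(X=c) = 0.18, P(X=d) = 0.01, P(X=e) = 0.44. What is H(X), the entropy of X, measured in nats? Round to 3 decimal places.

1.263 nats

H(X) = −Σ p·ln p.
  −(0.30)·ln(0.30) = 0.3612
  −(0.07)·ln(0.07) = 0.1861
  −(0.18)·ln(0.18) = 0.3087
  −(0.01)·ln(0.01) = 0.0461
  −(0.44)·ln(0.44) = 0.3612
Sum: 0.3612 + 0.1861 + 0.3087 + 0.0461 + 0.3612 = 1.263 nats.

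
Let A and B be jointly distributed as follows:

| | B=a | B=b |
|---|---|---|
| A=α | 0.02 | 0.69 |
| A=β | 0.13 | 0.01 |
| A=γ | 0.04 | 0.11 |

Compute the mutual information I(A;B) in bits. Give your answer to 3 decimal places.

0.393 bits

Marginals: p(A) = (0.7100, 0.1400, 0.1500), p(B) = (0.1900, 0.8100).
I(A;B) = Σ p(x,y)·log₂[p(x,y)/(p(x)p(y))].
  (α,a): 0.02·log₂(0.1483) = -0.0551
  (α,b): 0.69·log₂(1.1998) = 0.1813
  (β,a): 0.13·log₂(4.8872) = 0.2976
  (β,b): 0.01·log₂(0.0882) = -0.0350
  (γ,a): 0.04·log₂(1.4035) = 0.0196
  (γ,b): 0.11·log₂(0.9053) = -0.0158
Sum = 0.393 bits.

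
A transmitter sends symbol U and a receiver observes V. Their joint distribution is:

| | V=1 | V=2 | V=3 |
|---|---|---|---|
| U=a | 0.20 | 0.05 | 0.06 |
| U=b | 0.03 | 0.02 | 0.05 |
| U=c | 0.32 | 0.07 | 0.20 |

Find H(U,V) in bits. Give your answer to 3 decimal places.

H(U,V) = −Σ p(x,y)·log₂ p(x,y) over all 9 cells.
  cell (a,1): −0.20·log₂0.20 = 0.4644
  cell (a,2): −0.05·log₂0.05 = 0.2161
  cell (a,3): −0.06·log₂0.06 = 0.2435
  cell (b,1): −0.03·log₂0.03 = 0.1518
  cell (b,2): −0.02·log₂0.02 = 0.1129
  cell (b,3): −0.05·log₂0.05 = 0.2161
  cell (c,1): −0.32·log₂0.32 = 0.5260
  cell (c,2): −0.07·log₂0.07 = 0.2686
  cell (c,3): −0.20·log₂0.20 = 0.4644
Sum = 2.664 bits.

2.664 bits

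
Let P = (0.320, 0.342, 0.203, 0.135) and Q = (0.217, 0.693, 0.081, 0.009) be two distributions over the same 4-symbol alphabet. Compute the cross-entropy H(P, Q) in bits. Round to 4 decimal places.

2.5398 bits

H(P,Q) = −Σ p·log₂ q.
  −0.320·log₂(0.217) = 0.70535
  −0.342·log₂(0.693) = 0.18094
  −0.203·log₂(0.081) = 0.73606
  −0.135·log₂(0.009) = 0.91744
H(P,Q) = 2.5398 bits.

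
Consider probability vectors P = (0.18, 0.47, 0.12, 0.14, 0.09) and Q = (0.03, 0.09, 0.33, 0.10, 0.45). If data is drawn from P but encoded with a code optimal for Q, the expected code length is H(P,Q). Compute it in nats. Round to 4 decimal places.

2.2902 nats

H(P,Q) = −Σ p·ln q.
  −0.18·ln(0.03) = 0.63118
  −0.47·ln(0.09) = 1.13173
  −0.12·ln(0.33) = 0.13304
  −0.14·ln(0.10) = 0.32236
  −0.09·ln(0.45) = 0.07187
H(P,Q) = 2.2902 nats.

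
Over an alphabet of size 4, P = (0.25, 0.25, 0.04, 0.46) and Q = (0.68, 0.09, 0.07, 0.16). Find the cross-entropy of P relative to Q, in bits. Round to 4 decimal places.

2.3772 bits

H(P,Q) = −Σ p·log₂ q.
  −0.25·log₂(0.68) = 0.13910
  −0.25·log₂(0.09) = 0.86848
  −0.04·log₂(0.07) = 0.15346
  −0.46·log₂(0.16) = 1.21617
H(P,Q) = 2.3772 bits.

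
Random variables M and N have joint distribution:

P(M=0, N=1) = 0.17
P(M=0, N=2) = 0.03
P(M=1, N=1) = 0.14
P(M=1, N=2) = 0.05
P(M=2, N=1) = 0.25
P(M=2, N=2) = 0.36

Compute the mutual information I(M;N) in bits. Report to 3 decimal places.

Marginals: p(M) = (0.2000, 0.1900, 0.6100), p(N) = (0.5600, 0.4400).
I(M;N) = Σ p(x,y)·log₂[p(x,y)/(p(x)p(y))].
  (0,1): 0.17·log₂(1.5179) = 0.1023
  (0,2): 0.03·log₂(0.3409) = -0.0466
  (1,1): 0.14·log₂(1.3158) = 0.0554
  (1,2): 0.05·log₂(0.5981) = -0.0371
  (2,1): 0.25·log₂(0.7319) = -0.1126
  (2,2): 0.36·log₂(1.3413) = 0.1525
Sum = 0.114 bits.

0.114 bits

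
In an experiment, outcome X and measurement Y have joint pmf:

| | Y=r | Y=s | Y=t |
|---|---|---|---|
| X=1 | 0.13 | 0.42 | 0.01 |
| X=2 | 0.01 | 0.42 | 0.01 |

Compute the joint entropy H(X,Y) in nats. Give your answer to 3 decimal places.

H(X,Y) = −Σ p(x,y)·ln p(x,y) over all 6 cells.
  cell (1,r): −0.13·ln0.13 = 0.2652
  cell (1,s): −0.42·ln0.42 = 0.3644
  cell (1,t): −0.01·ln0.01 = 0.0461
  cell (2,r): −0.01·ln0.01 = 0.0461
  cell (2,s): −0.42·ln0.42 = 0.3644
  cell (2,t): −0.01·ln0.01 = 0.0461
Sum = 1.132 nats.

1.132 nats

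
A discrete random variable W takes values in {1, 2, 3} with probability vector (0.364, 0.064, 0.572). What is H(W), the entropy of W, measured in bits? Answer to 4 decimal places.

H(W) = −Σ p·log₂ p.
  −(0.364)·log₂(0.364) = 0.53071
  −(0.064)·log₂(0.064) = 0.25381
  −(0.572)·log₂(0.572) = 0.46098
Sum: 0.53071 + 0.25381 + 0.46098 = 1.2455 bits.

1.2455 bits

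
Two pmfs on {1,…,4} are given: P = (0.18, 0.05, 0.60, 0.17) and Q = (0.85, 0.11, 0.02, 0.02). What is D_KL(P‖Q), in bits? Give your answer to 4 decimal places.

D(P‖Q) = Σ p·log₂(p/q).
  0.18·log₂(0.18/0.85) = -0.40310
  0.05·log₂(0.05/0.11) = -0.05688
  0.60·log₂(0.60/0.02) = 2.94413
  0.17·log₂(0.17/0.02) = 0.52487
D(P‖Q) = 3.0090 bits.

3.0090 bits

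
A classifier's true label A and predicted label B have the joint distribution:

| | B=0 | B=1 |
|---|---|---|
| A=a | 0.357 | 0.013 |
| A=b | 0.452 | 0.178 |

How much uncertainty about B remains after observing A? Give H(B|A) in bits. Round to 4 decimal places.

0.6223 bits

Chain rule: H(B|A) = H(A,B) − H(A).
Marginals: p(A) = (0.3700, 0.6300), p(B) = (0.8090, 0.1910).
H(A,B) = 1.5730 bits; H(A) = 0.9507 bits.
H(B|A) = 1.5730 − 0.9507 = 0.6223 bits.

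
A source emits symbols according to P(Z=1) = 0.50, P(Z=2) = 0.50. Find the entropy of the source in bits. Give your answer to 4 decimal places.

H(Z) = −Σ p·log₂ p.
  −(0.50)·log₂(0.50) = 0.50000
  −(0.50)·log₂(0.50) = 0.50000
Sum: 0.50000 + 0.50000 = 1.0000 bits.

1.0000 bits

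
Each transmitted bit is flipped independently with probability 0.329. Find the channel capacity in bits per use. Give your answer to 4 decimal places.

Binary symmetric channel: C = 1 − h₂(ε) where h₂ is the binary entropy function.
h₂(0.329) = −0.329·log₂0.329 − 0.671·log₂0.671 = 0.9139.
C = 1 − 0.9139 = 0.0861 bits per channel use.

0.0861 bits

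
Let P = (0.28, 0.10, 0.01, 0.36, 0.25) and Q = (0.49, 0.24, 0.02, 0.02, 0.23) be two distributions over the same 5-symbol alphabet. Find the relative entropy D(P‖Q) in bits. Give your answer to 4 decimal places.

1.1689 bits

D(P‖Q) = Σ p·log₂(p/q).
  0.28·log₂(0.28/0.49) = -0.22606
  0.10·log₂(0.10/0.24) = -0.12630
  0.01·log₂(0.01/0.02) = -0.01000
  0.36·log₂(0.36/0.02) = 1.50117
  0.25·log₂(0.25/0.23) = 0.03007
D(P‖Q) = 1.1689 bits.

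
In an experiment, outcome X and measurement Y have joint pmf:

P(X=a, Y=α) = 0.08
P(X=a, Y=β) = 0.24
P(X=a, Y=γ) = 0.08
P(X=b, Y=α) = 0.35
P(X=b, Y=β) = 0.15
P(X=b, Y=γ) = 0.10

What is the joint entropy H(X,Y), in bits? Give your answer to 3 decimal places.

H(X,Y) = −Σ p(x,y)·log₂ p(x,y) over all 6 cells.
  cell (a,α): −0.08·log₂0.08 = 0.2915
  cell (a,β): −0.24·log₂0.24 = 0.4941
  cell (a,γ): −0.08·log₂0.08 = 0.2915
  cell (b,α): −0.35·log₂0.35 = 0.5301
  cell (b,β): −0.15·log₂0.15 = 0.4105
  cell (b,γ): −0.10·log₂0.10 = 0.3322
Sum = 2.350 bits.

2.350 bits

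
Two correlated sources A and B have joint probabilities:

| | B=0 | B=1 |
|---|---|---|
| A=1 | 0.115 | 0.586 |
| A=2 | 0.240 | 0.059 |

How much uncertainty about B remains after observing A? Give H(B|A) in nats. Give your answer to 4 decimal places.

0.4614 nats

Marginals: p(A) = (0.7010, 0.2990), p(B) = (0.3550, 0.6450).
H(B|A) = Σ p(A) · H(B|A=·).
  A=1: p=0.7010, H(B|A=1) = 0.4463
  A=2: p=0.2990, H(B|A=2) = 0.4967
Weighted sum = 0.4614 nats.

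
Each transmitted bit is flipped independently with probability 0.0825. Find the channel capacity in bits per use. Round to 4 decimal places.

Binary symmetric channel: C = 1 − h₂(ε) where h₂ is the binary entropy function.
h₂(0.0825) = −0.0825·log₂0.0825 − 0.9175·log₂0.9175 = 0.4109.
C = 1 − 0.4109 = 0.5891 bits per channel use.

0.5891 bits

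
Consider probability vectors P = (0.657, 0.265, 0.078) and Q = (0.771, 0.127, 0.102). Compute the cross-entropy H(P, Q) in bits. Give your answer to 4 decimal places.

1.2923 bits

H(P,Q) = −Σ p·log₂ q.
  −0.657·log₂(0.771) = 0.24650
  −0.265·log₂(0.127) = 0.78893
  −0.078·log₂(0.102) = 0.25688
H(P,Q) = 1.2923 bits.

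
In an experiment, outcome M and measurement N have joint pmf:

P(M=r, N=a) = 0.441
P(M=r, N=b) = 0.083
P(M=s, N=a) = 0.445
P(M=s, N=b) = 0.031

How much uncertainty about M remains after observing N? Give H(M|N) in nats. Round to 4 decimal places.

0.6808 nats

Marginals: p(M) = (0.5240, 0.4760), p(N) = (0.8860, 0.1140).
H(M|N) = Σ p(N) · H(M|N=·).
  N=a: p=0.8860, H(M|N=a) = 0.6931
  N=b: p=0.1140, H(M|N=b) = 0.5852
Weighted sum = 0.6808 nats.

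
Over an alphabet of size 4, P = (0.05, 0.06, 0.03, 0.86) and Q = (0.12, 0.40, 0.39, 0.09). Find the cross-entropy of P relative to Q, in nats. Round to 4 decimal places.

H(P,Q) = −Σ p·ln q.
  −0.05·ln(0.12) = 0.10601
  −0.06·ln(0.40) = 0.05498
  −0.03·ln(0.39) = 0.02825
  −0.86·ln(0.09) = 2.07083
H(P,Q) = 2.2601 nats.

2.2601 nats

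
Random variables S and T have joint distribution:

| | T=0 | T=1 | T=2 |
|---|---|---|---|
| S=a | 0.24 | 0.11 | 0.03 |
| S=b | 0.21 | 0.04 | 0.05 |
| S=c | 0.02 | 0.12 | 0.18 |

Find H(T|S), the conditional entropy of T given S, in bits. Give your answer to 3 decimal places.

Chain rule: H(T|S) = H(S,T) − H(S).
Marginals: p(S) = (0.3800, 0.3000, 0.3200), p(T) = (0.4700, 0.2700, 0.2600).
H(S,T) = 2.7961 bits; H(S) = 1.5776 bits.
H(T|S) = 2.7961 − 1.5776 = 1.219 bits.

1.219 bits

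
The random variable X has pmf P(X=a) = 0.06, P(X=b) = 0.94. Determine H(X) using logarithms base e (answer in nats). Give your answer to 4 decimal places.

H(X) = −Σ p·ln p.
  −(0.06)·ln(0.06) = 0.16880
  −(0.94)·ln(0.94) = 0.05816
Sum: 0.16880 + 0.05816 = 0.2270 nats.

0.2270 nats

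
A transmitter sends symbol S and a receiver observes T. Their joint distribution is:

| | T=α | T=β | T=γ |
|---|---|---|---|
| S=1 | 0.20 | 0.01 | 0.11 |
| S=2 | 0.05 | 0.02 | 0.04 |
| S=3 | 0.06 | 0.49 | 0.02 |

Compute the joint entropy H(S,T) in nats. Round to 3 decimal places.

1.564 nats

H(S,T) = −Σ p(x,y)·ln p(x,y) over all 9 cells.
  cell (1,α): −0.20·ln0.20 = 0.3219
  cell (1,β): −0.01·ln0.01 = 0.0461
  cell (1,γ): −0.11·ln0.11 = 0.2428
  cell (2,α): −0.05·ln0.05 = 0.1498
  cell (2,β): −0.02·ln0.02 = 0.0782
  cell (2,γ): −0.04·ln0.04 = 0.1288
  cell (3,α): −0.06·ln0.06 = 0.1688
  cell (3,β): −0.49·ln0.49 = 0.3495
  cell (3,γ): −0.02·ln0.02 = 0.0782
Sum = 1.564 nats.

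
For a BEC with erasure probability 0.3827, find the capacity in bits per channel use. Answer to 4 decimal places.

Binary erasure channel: capacity C = 1 − ε.
C = 1 − 0.3827 = 0.6173 bits per channel use.

0.6173 bits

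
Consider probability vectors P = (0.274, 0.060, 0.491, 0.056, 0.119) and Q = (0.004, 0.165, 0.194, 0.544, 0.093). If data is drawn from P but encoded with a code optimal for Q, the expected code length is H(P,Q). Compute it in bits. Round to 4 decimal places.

H(P,Q) = −Σ p·log₂ q.
  −0.274·log₂(0.004) = 2.18262
  −0.060·log₂(0.165) = 0.15597
  −0.491·log₂(0.194) = 1.16164
  −0.056·log₂(0.544) = 0.04919
  −0.119·log₂(0.093) = 0.40777
H(P,Q) = 3.9572 bits.

3.9572 bits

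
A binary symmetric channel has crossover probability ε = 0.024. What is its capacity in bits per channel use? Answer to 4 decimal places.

0.8367 bits

Binary symmetric channel: C = 1 − h₂(ε) where h₂ is the binary entropy function.
h₂(0.024) = −0.024·log₂0.024 − 0.976·log₂0.976 = 0.1633.
C = 1 − 0.1633 = 0.8367 bits per channel use.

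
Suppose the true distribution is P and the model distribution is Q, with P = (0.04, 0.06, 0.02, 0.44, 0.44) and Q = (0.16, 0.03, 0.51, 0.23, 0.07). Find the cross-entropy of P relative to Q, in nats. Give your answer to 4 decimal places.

H(P,Q) = −Σ p·ln q.
  −0.04·ln(0.16) = 0.07330
  −0.06·ln(0.03) = 0.21039
  −0.02·ln(0.51) = 0.01347
  −0.44·ln(0.23) = 0.64666
  −0.44·ln(0.07) = 1.17007
H(P,Q) = 2.1139 nats.

2.1139 nats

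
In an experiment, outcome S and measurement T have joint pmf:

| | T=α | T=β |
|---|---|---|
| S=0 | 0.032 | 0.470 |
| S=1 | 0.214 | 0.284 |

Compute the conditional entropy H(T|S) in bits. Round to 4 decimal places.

0.6626 bits

Marginals: p(S) = (0.5020, 0.4980), p(T) = (0.2460, 0.7540).
H(T|S) = Σ p(S) · H(T|S=·).
  S=0: p=0.5020, H(T|S=0) = 0.3421
  S=1: p=0.4980, H(T|S=1) = 0.9857
Weighted sum = 0.6626 bits.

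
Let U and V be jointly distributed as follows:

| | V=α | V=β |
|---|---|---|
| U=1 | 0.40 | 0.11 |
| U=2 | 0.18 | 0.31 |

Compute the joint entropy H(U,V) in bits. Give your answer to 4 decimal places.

H(U,V) = −Σ p(x,y)·log₂ p(x,y) over all 4 cells.
  cell (1,α): −0.40·log₂0.40 = 0.52877
  cell (1,β): −0.11·log₂0.11 = 0.35029
  cell (2,α): −0.18·log₂0.18 = 0.44531
  cell (2,β): −0.31·log₂0.31 = 0.52379
Sum = 1.8482 bits.

1.8482 bits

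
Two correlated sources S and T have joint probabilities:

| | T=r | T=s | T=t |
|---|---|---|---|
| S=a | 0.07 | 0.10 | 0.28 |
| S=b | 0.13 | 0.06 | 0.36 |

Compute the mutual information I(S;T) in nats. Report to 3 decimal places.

Marginals: p(S) = (0.4500, 0.5500), p(T) = (0.2000, 0.1600, 0.6400).
I(S;T) = Σ p(x,y)·ln[p(x,y)/(p(x)p(y))].
  (a,r): 0.07·ln(0.7778) = -0.0176
  (a,s): 0.10·ln(1.3889) = 0.0329
  (a,t): 0.28·ln(0.9722) = -0.0079
  (b,r): 0.13·ln(1.1818) = 0.0217
  (b,s): 0.06·ln(0.6818) = -0.0230
  (b,t): 0.36·ln(1.0227) = 0.0081
Sum = 0.014 nats.

0.014 nats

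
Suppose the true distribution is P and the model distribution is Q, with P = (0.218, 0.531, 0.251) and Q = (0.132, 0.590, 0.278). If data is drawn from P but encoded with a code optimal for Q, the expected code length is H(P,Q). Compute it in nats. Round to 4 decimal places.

H(P,Q) = −Σ p·ln q.
  −0.218·ln(0.132) = 0.44144
  −0.531·ln(0.590) = 0.28017
  −0.251·ln(0.278) = 0.32131
H(P,Q) = 1.0429 nats.

1.0429 nats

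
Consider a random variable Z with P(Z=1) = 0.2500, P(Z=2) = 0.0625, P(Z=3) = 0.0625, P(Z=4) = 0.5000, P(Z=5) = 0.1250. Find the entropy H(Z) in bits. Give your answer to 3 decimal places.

H(Z) = −Σ p·log₂ p.
  −(0.2500)·log₂(0.2500) = 0.5000
  −(0.0625)·log₂(0.0625) = 0.2500
  −(0.0625)·log₂(0.0625) = 0.2500
  −(0.5000)·log₂(0.5000) = 0.5000
  −(0.1250)·log₂(0.1250) = 0.3750
Sum: 0.5000 + 0.2500 + 0.2500 + 0.5000 + 0.3750 = 1.875 bits.

1.875 bits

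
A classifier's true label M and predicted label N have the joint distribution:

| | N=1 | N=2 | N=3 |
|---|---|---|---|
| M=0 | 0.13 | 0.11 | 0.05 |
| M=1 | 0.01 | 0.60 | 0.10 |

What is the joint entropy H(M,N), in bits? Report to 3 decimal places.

H(M,N) = −Σ p(x,y)·log₂ p(x,y) over all 6 cells.
  cell (0,1): −0.13·log₂0.13 = 0.3826
  cell (0,2): −0.11·log₂0.11 = 0.3503
  cell (0,3): −0.05·log₂0.05 = 0.2161
  cell (1,1): −0.01·log₂0.01 = 0.0664
  cell (1,2): −0.60·log₂0.60 = 0.4422
  cell (1,3): −0.10·log₂0.10 = 0.3322
Sum = 1.790 bits.

1.790 bits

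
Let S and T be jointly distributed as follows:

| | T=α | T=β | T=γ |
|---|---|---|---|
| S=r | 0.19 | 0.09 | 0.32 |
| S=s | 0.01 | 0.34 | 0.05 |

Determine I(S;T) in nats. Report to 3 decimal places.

0.266 nats

Marginals: p(S) = (0.6000, 0.4000), p(T) = (0.2000, 0.4300, 0.3700).
I(S;T) = H(S) + H(T) − H(S,T).
H(S) = 0.6730, H(T) = 1.0527, H(S,T) = 1.4595.
I(S;T) = 0.6730 + 1.0527 − 1.4595 = 0.266 nats.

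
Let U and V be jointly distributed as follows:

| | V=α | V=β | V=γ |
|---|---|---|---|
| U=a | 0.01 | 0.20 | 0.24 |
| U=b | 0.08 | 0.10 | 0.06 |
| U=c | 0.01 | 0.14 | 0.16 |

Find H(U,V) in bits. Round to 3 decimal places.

2.779 bits

H(U,V) = −Σ p(x,y)·log₂ p(x,y) over all 9 cells.
  cell (a,α): −0.01·log₂0.01 = 0.0664
  cell (a,β): −0.20·log₂0.20 = 0.4644
  cell (a,γ): −0.24·log₂0.24 = 0.4941
  cell (b,α): −0.08·log₂0.08 = 0.2915
  cell (b,β): −0.10·log₂0.10 = 0.3322
  cell (b,γ): −0.06·log₂0.06 = 0.2435
  cell (c,α): −0.01·log₂0.01 = 0.0664
  cell (c,β): −0.14·log₂0.14 = 0.3971
  cell (c,γ): −0.16·log₂0.16 = 0.4230
Sum = 2.779 bits.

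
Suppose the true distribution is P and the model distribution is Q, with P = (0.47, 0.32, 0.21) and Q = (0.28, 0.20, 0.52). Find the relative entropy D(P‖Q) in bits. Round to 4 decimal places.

0.2935 bits

D(P‖Q) = Σ p·log₂(p/q).
  0.47·log₂(0.47/0.28) = 0.35120
  0.32·log₂(0.32/0.20) = 0.21698
  0.21·log₂(0.21/0.52) = -0.27471
D(P‖Q) = 0.2935 bits.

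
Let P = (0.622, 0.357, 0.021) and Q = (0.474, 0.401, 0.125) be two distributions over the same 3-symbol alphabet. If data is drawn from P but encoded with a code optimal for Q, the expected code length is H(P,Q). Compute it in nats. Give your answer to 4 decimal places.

H(P,Q) = −Σ p·ln q.
  −0.622·ln(0.474) = 0.46435
  −0.357·ln(0.401) = 0.32622
  −0.021·ln(0.125) = 0.04367
H(P,Q) = 0.8342 nats.

0.8342 nats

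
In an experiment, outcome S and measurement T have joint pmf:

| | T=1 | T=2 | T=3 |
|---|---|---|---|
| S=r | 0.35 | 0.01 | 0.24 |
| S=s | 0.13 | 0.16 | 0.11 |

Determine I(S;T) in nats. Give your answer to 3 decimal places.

Marginals: p(S) = (0.6000, 0.4000), p(T) = (0.4800, 0.1700, 0.3500).
I(S;T) = H(S) + H(T) − H(S,T).
H(S) = 0.6730, H(T) = 1.0210, H(S,T) = 1.5572.
I(S;T) = 0.6730 + 1.0210 − 1.5572 = 0.137 nats.

0.137 nats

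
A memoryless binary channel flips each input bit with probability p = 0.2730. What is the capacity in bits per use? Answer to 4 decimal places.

Binary symmetric channel: C = 1 − h₂(ε) where h₂ is the binary entropy function.
h₂(0.2730) = −0.2730·log₂0.2730 − 0.7270·log₂0.7270 = 0.8457.
C = 1 − 0.8457 = 0.1543 bits per channel use.

0.1543 bits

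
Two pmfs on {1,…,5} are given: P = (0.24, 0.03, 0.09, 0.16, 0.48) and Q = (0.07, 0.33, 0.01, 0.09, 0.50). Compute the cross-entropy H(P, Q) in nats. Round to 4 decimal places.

1.8039 nats

H(P,Q) = −Σ p·ln q.
  −0.24·ln(0.07) = 0.63822
  −0.03·ln(0.33) = 0.03326
  −0.09·ln(0.01) = 0.41447
  −0.16·ln(0.09) = 0.38527
  −0.48·ln(0.50) = 0.33271
H(P,Q) = 1.8039 nats.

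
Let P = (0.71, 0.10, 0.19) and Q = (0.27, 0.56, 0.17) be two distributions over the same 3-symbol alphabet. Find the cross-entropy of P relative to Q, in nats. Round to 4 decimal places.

H(P,Q) = −Σ p·ln q.
  −0.71·ln(0.27) = 0.92963
  −0.10·ln(0.56) = 0.05798
  −0.19·ln(0.17) = 0.33667
H(P,Q) = 1.3243 nats.

1.3243 nats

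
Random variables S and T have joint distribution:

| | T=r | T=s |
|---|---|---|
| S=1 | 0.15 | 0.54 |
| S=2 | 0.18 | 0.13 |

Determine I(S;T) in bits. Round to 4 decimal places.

0.0896 bits

Marginals: p(S) = (0.6900, 0.3100), p(T) = (0.3300, 0.6700).
I(S;T) = Σ p(x,y)·log₂[p(x,y)/(p(x)p(y))].
  (1,r): 0.15·log₂(0.6588) = -0.09033
  (1,s): 0.54·log₂(1.1681) = 0.12103
  (2,r): 0.18·log₂(1.7595) = 0.14673
  (2,s): 0.13·log₂(0.6259) = -0.08788
Sum = 0.0896 bits.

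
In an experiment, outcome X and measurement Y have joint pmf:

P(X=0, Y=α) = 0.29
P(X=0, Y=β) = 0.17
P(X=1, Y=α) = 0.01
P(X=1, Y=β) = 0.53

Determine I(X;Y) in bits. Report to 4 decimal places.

Marginals: p(X) = (0.4600, 0.5400), p(Y) = (0.3000, 0.7000).
I(X;Y) = H(X) + H(Y) − H(X,Y).
H(X) = 0.9954, H(Y) = 0.8813, H(X,Y) = 1.5044.
I(X;Y) = 0.9954 + 0.8813 − 1.5044 = 0.3723 bits.

0.3723 bits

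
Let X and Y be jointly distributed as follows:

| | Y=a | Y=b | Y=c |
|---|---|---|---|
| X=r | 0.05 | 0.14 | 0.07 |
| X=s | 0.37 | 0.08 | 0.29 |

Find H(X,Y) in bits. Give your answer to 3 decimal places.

2.222 bits

H(X,Y) = −Σ p(x,y)·log₂ p(x,y) over all 6 cells.
  cell (r,a): −0.05·log₂0.05 = 0.2161
  cell (r,b): −0.14·log₂0.14 = 0.3971
  cell (r,c): −0.07·log₂0.07 = 0.2686
  cell (s,a): −0.37·log₂0.37 = 0.5307
  cell (s,b): −0.08·log₂0.08 = 0.2915
  cell (s,c): −0.29·log₂0.29 = 0.5179
Sum = 2.222 bits.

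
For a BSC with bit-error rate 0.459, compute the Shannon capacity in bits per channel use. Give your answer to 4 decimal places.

0.0049 bits

Binary symmetric channel: C = 1 − h₂(ε) where h₂ is the binary entropy function.
h₂(0.459) = −0.459·log₂0.459 − 0.541·log₂0.541 = 0.9951.
C = 1 − 0.9951 = 0.0049 bits per channel use.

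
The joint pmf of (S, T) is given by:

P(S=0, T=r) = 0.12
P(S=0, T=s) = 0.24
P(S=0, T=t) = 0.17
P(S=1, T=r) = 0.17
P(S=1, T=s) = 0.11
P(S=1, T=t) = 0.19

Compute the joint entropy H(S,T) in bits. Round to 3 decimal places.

2.536 bits

H(S,T) = −Σ p(x,y)·log₂ p(x,y) over all 6 cells.
  cell (0,r): −0.12·log₂0.12 = 0.3671
  cell (0,s): −0.24·log₂0.24 = 0.4941
  cell (0,t): −0.17·log₂0.17 = 0.4346
  cell (1,r): −0.17·log₂0.17 = 0.4346
  cell (1,s): −0.11·log₂0.11 = 0.3503
  cell (1,t): −0.19·log₂0.19 = 0.4552
Sum = 2.536 bits.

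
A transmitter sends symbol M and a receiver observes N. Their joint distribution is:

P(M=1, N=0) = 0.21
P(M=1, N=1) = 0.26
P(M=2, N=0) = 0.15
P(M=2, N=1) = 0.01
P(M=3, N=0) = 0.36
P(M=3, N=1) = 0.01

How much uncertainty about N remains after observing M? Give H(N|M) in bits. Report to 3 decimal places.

Marginals: p(M) = (0.4700, 0.1600, 0.3700), p(N) = (0.7200, 0.2800).
H(N|M) = Σ p(M) · H(N|M=·).
  M=1: p=0.4700, H(N|M=1) = 0.9918
  M=2: p=0.1600, H(N|M=2) = 0.3373
  M=3: p=0.3700, H(N|M=3) = 0.1793
Weighted sum = 0.586 bits.

0.586 bits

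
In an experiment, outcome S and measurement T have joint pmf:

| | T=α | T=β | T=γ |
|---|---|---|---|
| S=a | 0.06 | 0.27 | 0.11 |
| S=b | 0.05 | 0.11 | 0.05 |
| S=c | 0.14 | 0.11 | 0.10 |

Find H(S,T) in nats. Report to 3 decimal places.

H(S,T) = −Σ p(x,y)·ln p(x,y) over all 9 cells.
  cell (a,α): −0.06·ln0.06 = 0.1688
  cell (a,β): −0.27·ln0.27 = 0.3535
  cell (a,γ): −0.11·ln0.11 = 0.2428
  cell (b,α): −0.05·ln0.05 = 0.1498
  cell (b,β): −0.11·ln0.11 = 0.2428
  cell (b,γ): −0.05·ln0.05 = 0.1498
  cell (c,α): −0.14·ln0.14 = 0.2753
  cell (c,β): −0.11·ln0.11 = 0.2428
  cell (c,γ): −0.10·ln0.10 = 0.2303
Sum = 2.056 nats.

2.056 nats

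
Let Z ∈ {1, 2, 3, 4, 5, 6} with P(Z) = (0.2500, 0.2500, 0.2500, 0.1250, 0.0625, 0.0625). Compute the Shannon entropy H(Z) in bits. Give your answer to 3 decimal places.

2.375 bits

H(Z) = −Σ p·log₂ p.
  −(0.2500)·log₂(0.2500) = 0.5000
  −(0.2500)·log₂(0.2500) = 0.5000
  −(0.2500)·log₂(0.2500) = 0.5000
  −(0.1250)·log₂(0.1250) = 0.3750
  −(0.0625)·log₂(0.0625) = 0.2500
  −(0.0625)·log₂(0.0625) = 0.2500
Sum: 0.5000 + 0.5000 + 0.5000 + 0.3750 + 0.2500 + 0.2500 = 2.375 bits.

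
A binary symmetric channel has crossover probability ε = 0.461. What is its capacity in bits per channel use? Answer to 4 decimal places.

Binary symmetric channel: C = 1 − h₂(ε) where h₂ is the binary entropy function.
h₂(0.461) = −0.461·log₂0.461 − 0.539·log₂0.539 = 0.9956.
C = 1 − 0.9956 = 0.0044 bits per channel use.

0.0044 bits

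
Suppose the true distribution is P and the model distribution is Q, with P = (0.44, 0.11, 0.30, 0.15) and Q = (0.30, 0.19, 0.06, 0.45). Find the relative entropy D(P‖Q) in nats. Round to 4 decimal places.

0.4264 nats

D(P‖Q) = Σ p·ln(p/q).
  0.44·ln(0.44/0.30) = 0.16852
  0.11·ln(0.11/0.19) = -0.06012
  0.30·ln(0.30/0.06) = 0.48283
  0.15·ln(0.15/0.45) = -0.16479
D(P‖Q) = 0.4264 nats.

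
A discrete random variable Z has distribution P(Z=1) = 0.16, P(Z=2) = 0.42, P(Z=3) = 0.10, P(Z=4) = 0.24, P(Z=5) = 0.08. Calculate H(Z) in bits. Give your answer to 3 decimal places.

H(Z) = −Σ p·log₂ p.
  −(0.16)·log₂(0.16) = 0.4230
  −(0.42)·log₂(0.42) = 0.5256
  −(0.10)·log₂(0.10) = 0.3322
  −(0.24)·log₂(0.24) = 0.4941
  −(0.08)·log₂(0.08) = 0.2915
Sum: 0.4230 + 0.5256 + 0.3322 + 0.4941 + 0.2915 = 2.066 bits.

2.066 bits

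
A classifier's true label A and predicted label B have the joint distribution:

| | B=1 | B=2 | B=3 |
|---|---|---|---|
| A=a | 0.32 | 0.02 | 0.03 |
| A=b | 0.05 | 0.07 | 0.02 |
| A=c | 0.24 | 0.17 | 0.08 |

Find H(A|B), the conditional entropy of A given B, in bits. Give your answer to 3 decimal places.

1.286 bits

Chain rule: H(A|B) = H(A,B) − H(B).
Marginals: p(A) = (0.3700, 0.1400, 0.4900), p(B) = (0.6100, 0.2600, 0.1300).
H(A,B) = 2.6084 bits; H(B) = 1.3229 bits.
H(A|B) = 2.6084 − 1.3229 = 1.286 bits.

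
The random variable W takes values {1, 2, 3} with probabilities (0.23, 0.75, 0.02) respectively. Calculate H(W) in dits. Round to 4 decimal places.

0.2745 dits

H(W) = −Σ p·log₁₀ p.
  −(0.23)·log₁₀(0.23) = 0.14680
  −(0.75)·log₁₀(0.75) = 0.09370
  −(0.02)·log₁₀(0.02) = 0.03398
Sum: 0.14680 + 0.09370 + 0.03398 = 0.2745 dits.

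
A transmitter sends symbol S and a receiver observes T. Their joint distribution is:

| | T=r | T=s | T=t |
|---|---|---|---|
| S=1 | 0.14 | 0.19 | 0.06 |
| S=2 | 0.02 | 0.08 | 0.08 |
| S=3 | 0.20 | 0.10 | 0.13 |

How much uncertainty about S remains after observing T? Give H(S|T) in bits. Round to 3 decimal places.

1.400 bits

Chain rule: H(S|T) = H(S,T) − H(T).
Marginals: p(S) = (0.3900, 0.1800, 0.4300), p(T) = (0.3600, 0.3700, 0.2700).
H(S,T) = 2.9710 bits; H(T) = 1.5714 bits.
H(S|T) = 2.9710 − 1.5714 = 1.400 bits.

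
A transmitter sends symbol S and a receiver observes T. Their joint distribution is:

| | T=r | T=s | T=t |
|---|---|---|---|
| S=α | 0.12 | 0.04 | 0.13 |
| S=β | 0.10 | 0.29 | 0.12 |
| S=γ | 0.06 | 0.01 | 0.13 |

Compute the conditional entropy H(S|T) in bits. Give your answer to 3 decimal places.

Marginals: p(S) = (0.2900, 0.5100, 0.2000), p(T) = (0.2800, 0.3400, 0.3800).
H(S|T) = Σ p(T) · H(S|T=·).
  T=r: p=0.2800, H(S|T=r) = 1.5306
  T=s: p=0.3400, H(S|T=s) = 0.7086
  T=t: p=0.3800, H(S|T=t) = 1.5840
Weighted sum = 1.271 bits.

1.271 bits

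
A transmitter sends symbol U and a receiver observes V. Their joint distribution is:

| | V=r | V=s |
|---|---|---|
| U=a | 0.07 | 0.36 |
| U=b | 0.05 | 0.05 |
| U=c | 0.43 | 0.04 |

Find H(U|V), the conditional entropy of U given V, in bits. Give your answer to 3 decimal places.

0.948 bits

Marginals: p(U) = (0.4300, 0.1000, 0.4700), p(V) = (0.5500, 0.4500).
H(U|V) = Σ p(V) · H(U|V=·).
  V=r: p=0.5500, H(U|V=r) = 0.9706
  V=s: p=0.4500, H(U|V=s) = 0.9201
Weighted sum = 0.948 bits.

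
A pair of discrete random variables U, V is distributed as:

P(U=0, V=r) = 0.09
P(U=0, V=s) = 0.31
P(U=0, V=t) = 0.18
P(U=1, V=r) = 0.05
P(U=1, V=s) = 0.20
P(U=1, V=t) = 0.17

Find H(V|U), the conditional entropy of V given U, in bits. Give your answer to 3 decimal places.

1.415 bits

Marginals: p(U) = (0.5800, 0.4200), p(V) = (0.1400, 0.5100, 0.3500).
H(V|U) = Σ p(U) · H(V|U=·).
  U=0: p=0.5800, H(V|U=0) = 1.4240
  U=1: p=0.4200, H(V|U=1) = 1.4034
Weighted sum = 1.415 bits.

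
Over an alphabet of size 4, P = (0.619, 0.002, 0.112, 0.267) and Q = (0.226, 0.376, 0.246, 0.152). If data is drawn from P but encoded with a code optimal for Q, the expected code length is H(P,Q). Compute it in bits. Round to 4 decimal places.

H(P,Q) = −Σ p·log₂ q.
  −0.619·log₂(0.226) = 1.32813
  −0.002·log₂(0.376) = 0.00282
  −0.112·log₂(0.246) = 0.22661
  −0.267·log₂(0.152) = 0.72567
H(P,Q) = 2.2832 bits.

2.2832 bits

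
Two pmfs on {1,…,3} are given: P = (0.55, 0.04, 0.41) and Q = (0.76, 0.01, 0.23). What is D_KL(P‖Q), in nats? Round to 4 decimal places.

0.1146 nats

D(P‖Q) = Σ p·ln(p/q).
  0.55·ln(0.55/0.76) = -0.17787
  0.04·ln(0.04/0.01) = 0.05545
  0.41·ln(0.41/0.23) = 0.23701
D(P‖Q) = 0.1146 nats.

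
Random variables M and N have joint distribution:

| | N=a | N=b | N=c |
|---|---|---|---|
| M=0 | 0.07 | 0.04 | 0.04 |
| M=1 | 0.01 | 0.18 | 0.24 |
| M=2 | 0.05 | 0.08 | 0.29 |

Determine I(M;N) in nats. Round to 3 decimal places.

Marginals: p(M) = (0.1500, 0.4300, 0.4200), p(N) = (0.1300, 0.3000, 0.5700).
I(M;N) = H(M) + H(N) − H(M,N).
H(M) = 1.0118, H(N) = 0.9468, H(M,N) = 1.8517.
I(M;N) = 1.0118 + 0.9468 − 1.8517 = 0.107 nats.

0.107 nats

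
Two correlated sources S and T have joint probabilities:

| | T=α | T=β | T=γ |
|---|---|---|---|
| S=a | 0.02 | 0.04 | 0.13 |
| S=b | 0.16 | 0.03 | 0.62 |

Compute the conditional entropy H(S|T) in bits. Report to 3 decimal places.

Chain rule: H(S|T) = H(S,T) − H(T).
Marginals: p(S) = (0.1900, 0.8100), p(T) = (0.1800, 0.0700, 0.7500).
H(S,T) = 1.6836 bits; H(T) = 1.0251 bits.
H(S|T) = 1.6836 − 1.0251 = 0.659 bits.

0.659 bits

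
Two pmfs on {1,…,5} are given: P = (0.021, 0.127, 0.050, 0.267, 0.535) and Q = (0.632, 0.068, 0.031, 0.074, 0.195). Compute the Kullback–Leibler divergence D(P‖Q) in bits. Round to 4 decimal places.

1.3191 bits

D(P‖Q) = Σ p·log₂(p/q).
  0.021·log₂(0.021/0.632) = -0.10314
  0.127·log₂(0.127/0.068) = 0.11446
  0.050·log₂(0.050/0.031) = 0.03448
  0.267·log₂(0.267/0.074) = 0.49428
  0.535·log₂(0.535/0.195) = 0.77899
D(P‖Q) = 1.3191 bits.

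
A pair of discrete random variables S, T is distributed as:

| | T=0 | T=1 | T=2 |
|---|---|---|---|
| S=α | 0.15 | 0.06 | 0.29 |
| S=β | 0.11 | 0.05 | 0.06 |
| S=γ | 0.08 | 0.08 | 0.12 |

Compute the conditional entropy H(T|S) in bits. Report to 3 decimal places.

1.437 bits

Chain rule: H(T|S) = H(S,T) − H(S).
Marginals: p(S) = (0.5000, 0.2200, 0.2800), p(T) = (0.3400, 0.1900, 0.4700).
H(S,T) = 2.9320 bits; H(S) = 1.4948 bits.
H(T|S) = 2.9320 − 1.4948 = 1.437 bits.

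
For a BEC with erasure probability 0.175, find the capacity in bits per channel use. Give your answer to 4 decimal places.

0.8250 bits

Binary erasure channel: capacity C = 1 − ε.
C = 1 − 0.175 = 0.8250 bits per channel use.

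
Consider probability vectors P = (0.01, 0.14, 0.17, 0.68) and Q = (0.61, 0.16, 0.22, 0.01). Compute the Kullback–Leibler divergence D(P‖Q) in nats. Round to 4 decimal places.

D(P‖Q) = Σ p·ln(p/q).
  0.01·ln(0.01/0.61) = -0.04111
  0.14·ln(0.14/0.16) = -0.01869
  0.17·ln(0.17/0.22) = -0.04383
  0.68·ln(0.68/0.01) = 2.86927
D(P‖Q) = 2.7656 nats.

2.7656 nats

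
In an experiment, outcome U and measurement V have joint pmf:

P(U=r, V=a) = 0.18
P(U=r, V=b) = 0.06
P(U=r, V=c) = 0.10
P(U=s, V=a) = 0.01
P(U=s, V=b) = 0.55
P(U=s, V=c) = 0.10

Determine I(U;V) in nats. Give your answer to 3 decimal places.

Marginals: p(U) = (0.3400, 0.6600), p(V) = (0.1900, 0.6100, 0.2000).
I(U;V) = Σ p(x,y)·ln[p(x,y)/(p(x)p(y))].
  (r,a): 0.18·ln(2.7864) = 0.1845
  (r,b): 0.06·ln(0.2893) = -0.0744
  (r,c): 0.10·ln(1.4706) = 0.0386
  (s,a): 0.01·ln(0.0797) = -0.0253
  (s,b): 0.55·ln(1.3661) = 0.1716
  (s,c): 0.10·ln(0.7576) = -0.0278
Sum = 0.267 nats.

0.267 nats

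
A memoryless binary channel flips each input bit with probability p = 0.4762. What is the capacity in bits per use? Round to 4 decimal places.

0.0016 bits

Binary symmetric channel: C = 1 − h₂(ε) where h₂ is the binary entropy function.
h₂(0.4762) = −0.4762·log₂0.4762 − 0.5238·log₂0.5238 = 0.9984.
C = 1 − 0.9984 = 0.0016 bits per channel use.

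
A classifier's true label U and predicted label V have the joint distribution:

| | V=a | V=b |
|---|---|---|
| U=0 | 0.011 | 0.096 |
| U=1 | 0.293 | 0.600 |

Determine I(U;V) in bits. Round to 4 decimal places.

Marginals: p(U) = (0.1070, 0.8930), p(V) = (0.3040, 0.6960).
I(U;V) = Σ p(x,y)·log₂[p(x,y)/(p(x)p(y))].
  (0,a): 0.011·log₂(0.3382) = -0.01721
  (0,b): 0.096·log₂(1.2891) = 0.03517
  (1,a): 0.293·log₂(1.0793) = 0.03226
  (1,b): 0.600·log₂(0.9654) = -0.03051
Sum = 0.0197 bits.

0.0197 bits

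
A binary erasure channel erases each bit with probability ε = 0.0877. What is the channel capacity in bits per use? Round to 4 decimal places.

0.9123 bits

Binary erasure channel: capacity C = 1 − ε.
C = 1 − 0.0877 = 0.9123 bits per channel use.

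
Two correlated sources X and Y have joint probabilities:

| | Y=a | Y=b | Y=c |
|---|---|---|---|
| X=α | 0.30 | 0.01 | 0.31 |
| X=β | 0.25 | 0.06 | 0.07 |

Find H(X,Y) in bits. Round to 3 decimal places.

2.123 bits

H(X,Y) = −Σ p(x,y)·log₂ p(x,y) over all 6 cells.
  cell (α,a): −0.30·log₂0.30 = 0.5211
  cell (α,b): −0.01·log₂0.01 = 0.0664
  cell (α,c): −0.31·log₂0.31 = 0.5238
  cell (β,a): −0.25·log₂0.25 = 0.5000
  cell (β,b): −0.06·log₂0.06 = 0.2435
  cell (β,c): −0.07·log₂0.07 = 0.2686
Sum = 2.123 bits.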